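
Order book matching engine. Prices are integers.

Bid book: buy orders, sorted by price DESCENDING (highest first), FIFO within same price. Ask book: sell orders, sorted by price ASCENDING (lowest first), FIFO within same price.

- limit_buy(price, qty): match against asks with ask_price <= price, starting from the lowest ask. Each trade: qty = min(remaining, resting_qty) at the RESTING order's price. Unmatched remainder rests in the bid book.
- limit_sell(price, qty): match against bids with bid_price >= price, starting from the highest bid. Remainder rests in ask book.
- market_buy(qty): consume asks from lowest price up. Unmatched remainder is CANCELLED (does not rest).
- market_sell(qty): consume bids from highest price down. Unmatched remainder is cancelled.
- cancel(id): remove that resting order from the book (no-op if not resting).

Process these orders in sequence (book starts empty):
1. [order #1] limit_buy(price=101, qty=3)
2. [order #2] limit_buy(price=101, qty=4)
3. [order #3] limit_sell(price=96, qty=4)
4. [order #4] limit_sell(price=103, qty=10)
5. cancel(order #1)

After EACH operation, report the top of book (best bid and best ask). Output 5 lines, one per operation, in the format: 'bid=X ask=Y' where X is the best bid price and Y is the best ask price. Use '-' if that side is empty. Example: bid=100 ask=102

Answer: bid=101 ask=-
bid=101 ask=-
bid=101 ask=-
bid=101 ask=103
bid=101 ask=103

Derivation:
After op 1 [order #1] limit_buy(price=101, qty=3): fills=none; bids=[#1:3@101] asks=[-]
After op 2 [order #2] limit_buy(price=101, qty=4): fills=none; bids=[#1:3@101 #2:4@101] asks=[-]
After op 3 [order #3] limit_sell(price=96, qty=4): fills=#1x#3:3@101 #2x#3:1@101; bids=[#2:3@101] asks=[-]
After op 4 [order #4] limit_sell(price=103, qty=10): fills=none; bids=[#2:3@101] asks=[#4:10@103]
After op 5 cancel(order #1): fills=none; bids=[#2:3@101] asks=[#4:10@103]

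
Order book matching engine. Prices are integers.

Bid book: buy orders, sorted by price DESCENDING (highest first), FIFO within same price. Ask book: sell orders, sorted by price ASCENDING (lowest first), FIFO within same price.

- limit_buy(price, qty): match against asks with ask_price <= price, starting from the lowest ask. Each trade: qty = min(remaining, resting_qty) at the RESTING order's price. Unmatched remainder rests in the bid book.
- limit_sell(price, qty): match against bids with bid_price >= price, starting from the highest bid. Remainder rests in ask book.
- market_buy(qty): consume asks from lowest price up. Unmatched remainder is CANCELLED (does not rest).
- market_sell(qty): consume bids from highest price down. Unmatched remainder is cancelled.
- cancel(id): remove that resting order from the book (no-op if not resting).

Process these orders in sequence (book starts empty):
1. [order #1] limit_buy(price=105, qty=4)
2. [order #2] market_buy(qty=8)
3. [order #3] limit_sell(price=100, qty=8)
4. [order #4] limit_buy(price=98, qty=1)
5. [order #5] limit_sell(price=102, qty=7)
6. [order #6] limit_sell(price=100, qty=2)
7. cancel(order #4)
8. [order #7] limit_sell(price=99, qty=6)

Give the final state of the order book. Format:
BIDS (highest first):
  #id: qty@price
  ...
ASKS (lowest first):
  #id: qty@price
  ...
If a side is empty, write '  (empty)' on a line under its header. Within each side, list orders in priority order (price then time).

After op 1 [order #1] limit_buy(price=105, qty=4): fills=none; bids=[#1:4@105] asks=[-]
After op 2 [order #2] market_buy(qty=8): fills=none; bids=[#1:4@105] asks=[-]
After op 3 [order #3] limit_sell(price=100, qty=8): fills=#1x#3:4@105; bids=[-] asks=[#3:4@100]
After op 4 [order #4] limit_buy(price=98, qty=1): fills=none; bids=[#4:1@98] asks=[#3:4@100]
After op 5 [order #5] limit_sell(price=102, qty=7): fills=none; bids=[#4:1@98] asks=[#3:4@100 #5:7@102]
After op 6 [order #6] limit_sell(price=100, qty=2): fills=none; bids=[#4:1@98] asks=[#3:4@100 #6:2@100 #5:7@102]
After op 7 cancel(order #4): fills=none; bids=[-] asks=[#3:4@100 #6:2@100 #5:7@102]
After op 8 [order #7] limit_sell(price=99, qty=6): fills=none; bids=[-] asks=[#7:6@99 #3:4@100 #6:2@100 #5:7@102]

Answer: BIDS (highest first):
  (empty)
ASKS (lowest first):
  #7: 6@99
  #3: 4@100
  #6: 2@100
  #5: 7@102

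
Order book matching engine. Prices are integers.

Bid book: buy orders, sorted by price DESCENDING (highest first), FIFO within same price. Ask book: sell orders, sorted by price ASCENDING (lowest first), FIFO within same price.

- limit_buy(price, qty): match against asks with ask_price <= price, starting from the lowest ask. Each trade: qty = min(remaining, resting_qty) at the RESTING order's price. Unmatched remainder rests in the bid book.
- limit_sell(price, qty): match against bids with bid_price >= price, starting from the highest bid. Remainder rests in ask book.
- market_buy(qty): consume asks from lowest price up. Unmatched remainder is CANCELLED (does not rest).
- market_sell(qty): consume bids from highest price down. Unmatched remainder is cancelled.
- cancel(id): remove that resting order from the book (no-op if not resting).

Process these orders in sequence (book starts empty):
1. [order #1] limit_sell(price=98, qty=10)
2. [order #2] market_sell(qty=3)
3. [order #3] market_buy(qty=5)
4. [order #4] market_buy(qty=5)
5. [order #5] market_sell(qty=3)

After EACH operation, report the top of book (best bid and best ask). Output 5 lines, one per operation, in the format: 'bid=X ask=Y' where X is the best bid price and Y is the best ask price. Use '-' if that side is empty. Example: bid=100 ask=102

Answer: bid=- ask=98
bid=- ask=98
bid=- ask=98
bid=- ask=-
bid=- ask=-

Derivation:
After op 1 [order #1] limit_sell(price=98, qty=10): fills=none; bids=[-] asks=[#1:10@98]
After op 2 [order #2] market_sell(qty=3): fills=none; bids=[-] asks=[#1:10@98]
After op 3 [order #3] market_buy(qty=5): fills=#3x#1:5@98; bids=[-] asks=[#1:5@98]
After op 4 [order #4] market_buy(qty=5): fills=#4x#1:5@98; bids=[-] asks=[-]
After op 5 [order #5] market_sell(qty=3): fills=none; bids=[-] asks=[-]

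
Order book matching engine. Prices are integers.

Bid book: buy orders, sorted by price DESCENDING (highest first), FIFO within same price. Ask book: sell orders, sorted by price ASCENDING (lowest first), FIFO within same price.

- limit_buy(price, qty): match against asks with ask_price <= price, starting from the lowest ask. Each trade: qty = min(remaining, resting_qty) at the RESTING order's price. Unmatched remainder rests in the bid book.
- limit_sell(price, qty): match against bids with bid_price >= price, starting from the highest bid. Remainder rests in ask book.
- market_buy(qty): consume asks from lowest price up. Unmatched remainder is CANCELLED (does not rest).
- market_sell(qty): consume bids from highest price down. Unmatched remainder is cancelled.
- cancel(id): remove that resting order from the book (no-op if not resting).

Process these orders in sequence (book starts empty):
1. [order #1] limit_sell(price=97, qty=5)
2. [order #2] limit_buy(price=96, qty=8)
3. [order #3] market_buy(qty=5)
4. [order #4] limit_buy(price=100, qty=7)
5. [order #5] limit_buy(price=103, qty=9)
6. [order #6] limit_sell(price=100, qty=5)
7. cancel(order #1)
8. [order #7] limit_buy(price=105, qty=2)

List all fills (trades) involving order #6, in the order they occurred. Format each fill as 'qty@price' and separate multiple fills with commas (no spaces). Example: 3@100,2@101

Answer: 5@103

Derivation:
After op 1 [order #1] limit_sell(price=97, qty=5): fills=none; bids=[-] asks=[#1:5@97]
After op 2 [order #2] limit_buy(price=96, qty=8): fills=none; bids=[#2:8@96] asks=[#1:5@97]
After op 3 [order #3] market_buy(qty=5): fills=#3x#1:5@97; bids=[#2:8@96] asks=[-]
After op 4 [order #4] limit_buy(price=100, qty=7): fills=none; bids=[#4:7@100 #2:8@96] asks=[-]
After op 5 [order #5] limit_buy(price=103, qty=9): fills=none; bids=[#5:9@103 #4:7@100 #2:8@96] asks=[-]
After op 6 [order #6] limit_sell(price=100, qty=5): fills=#5x#6:5@103; bids=[#5:4@103 #4:7@100 #2:8@96] asks=[-]
After op 7 cancel(order #1): fills=none; bids=[#5:4@103 #4:7@100 #2:8@96] asks=[-]
After op 8 [order #7] limit_buy(price=105, qty=2): fills=none; bids=[#7:2@105 #5:4@103 #4:7@100 #2:8@96] asks=[-]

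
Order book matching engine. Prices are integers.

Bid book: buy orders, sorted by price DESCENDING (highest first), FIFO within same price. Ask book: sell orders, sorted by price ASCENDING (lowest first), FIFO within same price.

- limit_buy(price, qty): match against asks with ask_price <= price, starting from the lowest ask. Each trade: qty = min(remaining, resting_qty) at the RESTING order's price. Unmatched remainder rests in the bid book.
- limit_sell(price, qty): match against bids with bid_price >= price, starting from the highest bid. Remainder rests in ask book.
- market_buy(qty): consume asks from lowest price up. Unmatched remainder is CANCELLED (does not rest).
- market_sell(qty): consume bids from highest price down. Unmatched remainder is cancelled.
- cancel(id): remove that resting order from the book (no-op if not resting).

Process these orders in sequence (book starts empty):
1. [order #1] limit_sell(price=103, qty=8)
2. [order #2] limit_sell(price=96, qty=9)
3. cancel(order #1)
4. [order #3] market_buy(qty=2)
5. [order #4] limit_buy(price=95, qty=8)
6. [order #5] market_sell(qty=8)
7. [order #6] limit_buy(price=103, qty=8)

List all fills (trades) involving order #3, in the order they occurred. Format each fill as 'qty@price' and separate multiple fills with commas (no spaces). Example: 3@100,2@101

After op 1 [order #1] limit_sell(price=103, qty=8): fills=none; bids=[-] asks=[#1:8@103]
After op 2 [order #2] limit_sell(price=96, qty=9): fills=none; bids=[-] asks=[#2:9@96 #1:8@103]
After op 3 cancel(order #1): fills=none; bids=[-] asks=[#2:9@96]
After op 4 [order #3] market_buy(qty=2): fills=#3x#2:2@96; bids=[-] asks=[#2:7@96]
After op 5 [order #4] limit_buy(price=95, qty=8): fills=none; bids=[#4:8@95] asks=[#2:7@96]
After op 6 [order #5] market_sell(qty=8): fills=#4x#5:8@95; bids=[-] asks=[#2:7@96]
After op 7 [order #6] limit_buy(price=103, qty=8): fills=#6x#2:7@96; bids=[#6:1@103] asks=[-]

Answer: 2@96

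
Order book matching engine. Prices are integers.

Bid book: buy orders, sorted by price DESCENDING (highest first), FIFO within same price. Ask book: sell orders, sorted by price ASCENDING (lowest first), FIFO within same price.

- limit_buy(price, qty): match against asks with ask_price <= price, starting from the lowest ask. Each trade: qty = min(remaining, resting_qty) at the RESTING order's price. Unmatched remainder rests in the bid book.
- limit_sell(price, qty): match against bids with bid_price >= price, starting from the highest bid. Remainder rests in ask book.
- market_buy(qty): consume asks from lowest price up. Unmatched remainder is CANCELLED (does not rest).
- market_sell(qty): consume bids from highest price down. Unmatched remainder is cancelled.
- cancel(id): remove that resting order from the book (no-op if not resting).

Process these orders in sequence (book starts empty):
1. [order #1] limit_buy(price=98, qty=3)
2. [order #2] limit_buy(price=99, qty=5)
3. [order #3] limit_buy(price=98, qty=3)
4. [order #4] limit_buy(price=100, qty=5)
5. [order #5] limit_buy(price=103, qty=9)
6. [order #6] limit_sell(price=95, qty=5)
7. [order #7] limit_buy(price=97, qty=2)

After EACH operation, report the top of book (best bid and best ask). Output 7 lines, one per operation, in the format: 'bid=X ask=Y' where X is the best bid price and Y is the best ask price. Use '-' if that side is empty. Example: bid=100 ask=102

Answer: bid=98 ask=-
bid=99 ask=-
bid=99 ask=-
bid=100 ask=-
bid=103 ask=-
bid=103 ask=-
bid=103 ask=-

Derivation:
After op 1 [order #1] limit_buy(price=98, qty=3): fills=none; bids=[#1:3@98] asks=[-]
After op 2 [order #2] limit_buy(price=99, qty=5): fills=none; bids=[#2:5@99 #1:3@98] asks=[-]
After op 3 [order #3] limit_buy(price=98, qty=3): fills=none; bids=[#2:5@99 #1:3@98 #3:3@98] asks=[-]
After op 4 [order #4] limit_buy(price=100, qty=5): fills=none; bids=[#4:5@100 #2:5@99 #1:3@98 #3:3@98] asks=[-]
After op 5 [order #5] limit_buy(price=103, qty=9): fills=none; bids=[#5:9@103 #4:5@100 #2:5@99 #1:3@98 #3:3@98] asks=[-]
After op 6 [order #6] limit_sell(price=95, qty=5): fills=#5x#6:5@103; bids=[#5:4@103 #4:5@100 #2:5@99 #1:3@98 #3:3@98] asks=[-]
After op 7 [order #7] limit_buy(price=97, qty=2): fills=none; bids=[#5:4@103 #4:5@100 #2:5@99 #1:3@98 #3:3@98 #7:2@97] asks=[-]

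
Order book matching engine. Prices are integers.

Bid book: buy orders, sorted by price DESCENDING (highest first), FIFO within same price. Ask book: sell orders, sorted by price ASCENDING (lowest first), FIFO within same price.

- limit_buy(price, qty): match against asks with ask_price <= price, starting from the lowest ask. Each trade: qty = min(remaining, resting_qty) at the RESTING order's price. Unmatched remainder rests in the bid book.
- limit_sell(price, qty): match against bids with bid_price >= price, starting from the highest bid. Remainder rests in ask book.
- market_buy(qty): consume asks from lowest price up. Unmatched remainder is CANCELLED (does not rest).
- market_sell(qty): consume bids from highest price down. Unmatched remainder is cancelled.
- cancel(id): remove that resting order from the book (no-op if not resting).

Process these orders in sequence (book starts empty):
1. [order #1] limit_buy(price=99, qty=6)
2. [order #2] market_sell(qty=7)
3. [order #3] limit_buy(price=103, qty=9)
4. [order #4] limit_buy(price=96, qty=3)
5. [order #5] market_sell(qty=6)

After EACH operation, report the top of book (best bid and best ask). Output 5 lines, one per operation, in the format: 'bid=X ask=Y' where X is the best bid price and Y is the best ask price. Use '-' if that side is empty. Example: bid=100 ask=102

Answer: bid=99 ask=-
bid=- ask=-
bid=103 ask=-
bid=103 ask=-
bid=103 ask=-

Derivation:
After op 1 [order #1] limit_buy(price=99, qty=6): fills=none; bids=[#1:6@99] asks=[-]
After op 2 [order #2] market_sell(qty=7): fills=#1x#2:6@99; bids=[-] asks=[-]
After op 3 [order #3] limit_buy(price=103, qty=9): fills=none; bids=[#3:9@103] asks=[-]
After op 4 [order #4] limit_buy(price=96, qty=3): fills=none; bids=[#3:9@103 #4:3@96] asks=[-]
After op 5 [order #5] market_sell(qty=6): fills=#3x#5:6@103; bids=[#3:3@103 #4:3@96] asks=[-]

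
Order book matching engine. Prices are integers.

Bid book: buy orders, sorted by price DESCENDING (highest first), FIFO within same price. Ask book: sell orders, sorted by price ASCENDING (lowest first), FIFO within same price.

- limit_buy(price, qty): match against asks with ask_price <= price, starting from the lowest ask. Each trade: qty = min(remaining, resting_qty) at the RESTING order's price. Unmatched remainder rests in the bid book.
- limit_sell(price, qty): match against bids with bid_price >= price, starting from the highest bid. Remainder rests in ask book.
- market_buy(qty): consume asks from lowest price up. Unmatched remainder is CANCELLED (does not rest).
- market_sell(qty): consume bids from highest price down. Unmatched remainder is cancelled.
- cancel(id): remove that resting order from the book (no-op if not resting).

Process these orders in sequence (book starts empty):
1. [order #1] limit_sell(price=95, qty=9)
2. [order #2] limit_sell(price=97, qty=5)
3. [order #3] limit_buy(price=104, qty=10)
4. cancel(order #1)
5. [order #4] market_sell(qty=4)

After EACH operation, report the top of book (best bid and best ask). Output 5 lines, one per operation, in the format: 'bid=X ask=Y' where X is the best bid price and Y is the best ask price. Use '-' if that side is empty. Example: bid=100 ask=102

Answer: bid=- ask=95
bid=- ask=95
bid=- ask=97
bid=- ask=97
bid=- ask=97

Derivation:
After op 1 [order #1] limit_sell(price=95, qty=9): fills=none; bids=[-] asks=[#1:9@95]
After op 2 [order #2] limit_sell(price=97, qty=5): fills=none; bids=[-] asks=[#1:9@95 #2:5@97]
After op 3 [order #3] limit_buy(price=104, qty=10): fills=#3x#1:9@95 #3x#2:1@97; bids=[-] asks=[#2:4@97]
After op 4 cancel(order #1): fills=none; bids=[-] asks=[#2:4@97]
After op 5 [order #4] market_sell(qty=4): fills=none; bids=[-] asks=[#2:4@97]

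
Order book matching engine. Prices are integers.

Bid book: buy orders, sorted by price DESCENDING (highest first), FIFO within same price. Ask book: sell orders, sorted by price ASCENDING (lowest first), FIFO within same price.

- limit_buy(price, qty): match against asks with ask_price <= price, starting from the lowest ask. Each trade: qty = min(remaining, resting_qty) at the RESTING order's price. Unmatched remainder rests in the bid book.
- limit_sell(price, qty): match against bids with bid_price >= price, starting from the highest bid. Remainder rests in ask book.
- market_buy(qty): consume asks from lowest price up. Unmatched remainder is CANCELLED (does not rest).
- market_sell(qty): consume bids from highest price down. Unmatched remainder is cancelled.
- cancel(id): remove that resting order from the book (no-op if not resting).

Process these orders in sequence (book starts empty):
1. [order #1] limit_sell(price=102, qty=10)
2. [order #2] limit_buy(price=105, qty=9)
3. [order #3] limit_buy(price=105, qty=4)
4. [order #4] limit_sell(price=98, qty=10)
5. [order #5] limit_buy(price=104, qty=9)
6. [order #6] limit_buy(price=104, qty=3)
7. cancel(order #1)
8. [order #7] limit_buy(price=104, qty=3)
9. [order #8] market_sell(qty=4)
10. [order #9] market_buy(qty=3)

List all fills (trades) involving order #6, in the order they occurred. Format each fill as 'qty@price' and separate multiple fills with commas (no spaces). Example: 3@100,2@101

After op 1 [order #1] limit_sell(price=102, qty=10): fills=none; bids=[-] asks=[#1:10@102]
After op 2 [order #2] limit_buy(price=105, qty=9): fills=#2x#1:9@102; bids=[-] asks=[#1:1@102]
After op 3 [order #3] limit_buy(price=105, qty=4): fills=#3x#1:1@102; bids=[#3:3@105] asks=[-]
After op 4 [order #4] limit_sell(price=98, qty=10): fills=#3x#4:3@105; bids=[-] asks=[#4:7@98]
After op 5 [order #5] limit_buy(price=104, qty=9): fills=#5x#4:7@98; bids=[#5:2@104] asks=[-]
After op 6 [order #6] limit_buy(price=104, qty=3): fills=none; bids=[#5:2@104 #6:3@104] asks=[-]
After op 7 cancel(order #1): fills=none; bids=[#5:2@104 #6:3@104] asks=[-]
After op 8 [order #7] limit_buy(price=104, qty=3): fills=none; bids=[#5:2@104 #6:3@104 #7:3@104] asks=[-]
After op 9 [order #8] market_sell(qty=4): fills=#5x#8:2@104 #6x#8:2@104; bids=[#6:1@104 #7:3@104] asks=[-]
After op 10 [order #9] market_buy(qty=3): fills=none; bids=[#6:1@104 #7:3@104] asks=[-]

Answer: 2@104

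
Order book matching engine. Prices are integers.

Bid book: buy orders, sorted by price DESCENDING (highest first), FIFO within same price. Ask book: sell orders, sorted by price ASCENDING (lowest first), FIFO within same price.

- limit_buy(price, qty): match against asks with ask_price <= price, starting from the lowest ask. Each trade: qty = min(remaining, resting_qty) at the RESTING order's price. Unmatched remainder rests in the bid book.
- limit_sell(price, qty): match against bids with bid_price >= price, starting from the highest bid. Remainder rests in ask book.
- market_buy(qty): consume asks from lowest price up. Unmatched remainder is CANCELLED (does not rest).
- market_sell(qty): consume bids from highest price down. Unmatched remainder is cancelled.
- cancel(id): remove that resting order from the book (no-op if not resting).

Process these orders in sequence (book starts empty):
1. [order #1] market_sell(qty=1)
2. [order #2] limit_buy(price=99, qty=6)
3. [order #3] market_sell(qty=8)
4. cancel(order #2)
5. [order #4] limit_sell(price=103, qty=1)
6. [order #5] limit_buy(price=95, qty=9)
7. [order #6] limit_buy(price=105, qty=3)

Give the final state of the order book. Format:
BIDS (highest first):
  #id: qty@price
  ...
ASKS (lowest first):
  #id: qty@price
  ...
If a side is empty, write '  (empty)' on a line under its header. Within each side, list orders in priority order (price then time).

Answer: BIDS (highest first):
  #6: 2@105
  #5: 9@95
ASKS (lowest first):
  (empty)

Derivation:
After op 1 [order #1] market_sell(qty=1): fills=none; bids=[-] asks=[-]
After op 2 [order #2] limit_buy(price=99, qty=6): fills=none; bids=[#2:6@99] asks=[-]
After op 3 [order #3] market_sell(qty=8): fills=#2x#3:6@99; bids=[-] asks=[-]
After op 4 cancel(order #2): fills=none; bids=[-] asks=[-]
After op 5 [order #4] limit_sell(price=103, qty=1): fills=none; bids=[-] asks=[#4:1@103]
After op 6 [order #5] limit_buy(price=95, qty=9): fills=none; bids=[#5:9@95] asks=[#4:1@103]
After op 7 [order #6] limit_buy(price=105, qty=3): fills=#6x#4:1@103; bids=[#6:2@105 #5:9@95] asks=[-]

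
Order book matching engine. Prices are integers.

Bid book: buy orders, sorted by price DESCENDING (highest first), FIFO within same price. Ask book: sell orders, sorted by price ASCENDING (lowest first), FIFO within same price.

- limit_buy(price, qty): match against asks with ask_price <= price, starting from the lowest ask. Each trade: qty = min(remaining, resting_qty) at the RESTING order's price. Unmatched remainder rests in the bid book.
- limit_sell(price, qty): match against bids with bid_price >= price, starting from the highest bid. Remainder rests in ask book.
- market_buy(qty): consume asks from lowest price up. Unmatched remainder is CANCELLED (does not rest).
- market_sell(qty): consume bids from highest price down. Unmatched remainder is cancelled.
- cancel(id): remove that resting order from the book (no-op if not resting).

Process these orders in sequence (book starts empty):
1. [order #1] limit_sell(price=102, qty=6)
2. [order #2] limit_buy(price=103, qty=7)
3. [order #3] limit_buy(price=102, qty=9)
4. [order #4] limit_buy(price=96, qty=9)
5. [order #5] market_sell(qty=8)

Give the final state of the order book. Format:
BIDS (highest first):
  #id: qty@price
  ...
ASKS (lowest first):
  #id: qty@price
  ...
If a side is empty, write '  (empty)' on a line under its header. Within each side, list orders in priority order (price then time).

Answer: BIDS (highest first):
  #3: 2@102
  #4: 9@96
ASKS (lowest first):
  (empty)

Derivation:
After op 1 [order #1] limit_sell(price=102, qty=6): fills=none; bids=[-] asks=[#1:6@102]
After op 2 [order #2] limit_buy(price=103, qty=7): fills=#2x#1:6@102; bids=[#2:1@103] asks=[-]
After op 3 [order #3] limit_buy(price=102, qty=9): fills=none; bids=[#2:1@103 #3:9@102] asks=[-]
After op 4 [order #4] limit_buy(price=96, qty=9): fills=none; bids=[#2:1@103 #3:9@102 #4:9@96] asks=[-]
After op 5 [order #5] market_sell(qty=8): fills=#2x#5:1@103 #3x#5:7@102; bids=[#3:2@102 #4:9@96] asks=[-]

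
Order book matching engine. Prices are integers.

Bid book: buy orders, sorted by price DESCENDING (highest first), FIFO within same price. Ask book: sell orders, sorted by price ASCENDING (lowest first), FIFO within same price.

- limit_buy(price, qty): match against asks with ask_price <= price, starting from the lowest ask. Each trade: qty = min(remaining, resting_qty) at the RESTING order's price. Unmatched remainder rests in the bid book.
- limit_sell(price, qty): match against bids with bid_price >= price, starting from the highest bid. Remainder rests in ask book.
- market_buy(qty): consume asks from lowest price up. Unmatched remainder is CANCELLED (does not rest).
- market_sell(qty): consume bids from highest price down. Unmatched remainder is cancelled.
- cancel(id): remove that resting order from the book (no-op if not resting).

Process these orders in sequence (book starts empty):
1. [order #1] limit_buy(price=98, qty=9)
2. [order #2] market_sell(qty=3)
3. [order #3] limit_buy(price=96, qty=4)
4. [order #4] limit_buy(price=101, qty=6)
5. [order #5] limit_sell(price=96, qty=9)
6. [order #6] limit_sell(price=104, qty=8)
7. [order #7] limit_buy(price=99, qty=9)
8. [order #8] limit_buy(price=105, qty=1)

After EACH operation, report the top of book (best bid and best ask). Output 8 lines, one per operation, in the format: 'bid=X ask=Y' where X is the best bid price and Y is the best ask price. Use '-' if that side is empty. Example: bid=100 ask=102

After op 1 [order #1] limit_buy(price=98, qty=9): fills=none; bids=[#1:9@98] asks=[-]
After op 2 [order #2] market_sell(qty=3): fills=#1x#2:3@98; bids=[#1:6@98] asks=[-]
After op 3 [order #3] limit_buy(price=96, qty=4): fills=none; bids=[#1:6@98 #3:4@96] asks=[-]
After op 4 [order #4] limit_buy(price=101, qty=6): fills=none; bids=[#4:6@101 #1:6@98 #3:4@96] asks=[-]
After op 5 [order #5] limit_sell(price=96, qty=9): fills=#4x#5:6@101 #1x#5:3@98; bids=[#1:3@98 #3:4@96] asks=[-]
After op 6 [order #6] limit_sell(price=104, qty=8): fills=none; bids=[#1:3@98 #3:4@96] asks=[#6:8@104]
After op 7 [order #7] limit_buy(price=99, qty=9): fills=none; bids=[#7:9@99 #1:3@98 #3:4@96] asks=[#6:8@104]
After op 8 [order #8] limit_buy(price=105, qty=1): fills=#8x#6:1@104; bids=[#7:9@99 #1:3@98 #3:4@96] asks=[#6:7@104]

Answer: bid=98 ask=-
bid=98 ask=-
bid=98 ask=-
bid=101 ask=-
bid=98 ask=-
bid=98 ask=104
bid=99 ask=104
bid=99 ask=104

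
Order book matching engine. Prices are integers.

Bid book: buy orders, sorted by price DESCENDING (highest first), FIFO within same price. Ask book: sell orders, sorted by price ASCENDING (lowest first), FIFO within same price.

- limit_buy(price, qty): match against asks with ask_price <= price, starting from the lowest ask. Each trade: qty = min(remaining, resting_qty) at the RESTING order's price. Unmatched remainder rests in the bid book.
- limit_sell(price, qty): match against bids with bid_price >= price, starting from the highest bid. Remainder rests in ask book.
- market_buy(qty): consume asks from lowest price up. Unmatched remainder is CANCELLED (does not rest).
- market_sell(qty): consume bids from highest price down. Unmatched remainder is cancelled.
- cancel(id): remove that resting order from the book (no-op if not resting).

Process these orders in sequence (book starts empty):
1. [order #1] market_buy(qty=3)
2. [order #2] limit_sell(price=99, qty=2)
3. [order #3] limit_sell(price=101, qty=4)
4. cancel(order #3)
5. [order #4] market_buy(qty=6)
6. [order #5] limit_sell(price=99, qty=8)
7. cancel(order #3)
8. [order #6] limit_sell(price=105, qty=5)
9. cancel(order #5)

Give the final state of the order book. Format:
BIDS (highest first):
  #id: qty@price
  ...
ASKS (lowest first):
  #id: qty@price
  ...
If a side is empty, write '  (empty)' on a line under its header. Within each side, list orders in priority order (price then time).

After op 1 [order #1] market_buy(qty=3): fills=none; bids=[-] asks=[-]
After op 2 [order #2] limit_sell(price=99, qty=2): fills=none; bids=[-] asks=[#2:2@99]
After op 3 [order #3] limit_sell(price=101, qty=4): fills=none; bids=[-] asks=[#2:2@99 #3:4@101]
After op 4 cancel(order #3): fills=none; bids=[-] asks=[#2:2@99]
After op 5 [order #4] market_buy(qty=6): fills=#4x#2:2@99; bids=[-] asks=[-]
After op 6 [order #5] limit_sell(price=99, qty=8): fills=none; bids=[-] asks=[#5:8@99]
After op 7 cancel(order #3): fills=none; bids=[-] asks=[#5:8@99]
After op 8 [order #6] limit_sell(price=105, qty=5): fills=none; bids=[-] asks=[#5:8@99 #6:5@105]
After op 9 cancel(order #5): fills=none; bids=[-] asks=[#6:5@105]

Answer: BIDS (highest first):
  (empty)
ASKS (lowest first):
  #6: 5@105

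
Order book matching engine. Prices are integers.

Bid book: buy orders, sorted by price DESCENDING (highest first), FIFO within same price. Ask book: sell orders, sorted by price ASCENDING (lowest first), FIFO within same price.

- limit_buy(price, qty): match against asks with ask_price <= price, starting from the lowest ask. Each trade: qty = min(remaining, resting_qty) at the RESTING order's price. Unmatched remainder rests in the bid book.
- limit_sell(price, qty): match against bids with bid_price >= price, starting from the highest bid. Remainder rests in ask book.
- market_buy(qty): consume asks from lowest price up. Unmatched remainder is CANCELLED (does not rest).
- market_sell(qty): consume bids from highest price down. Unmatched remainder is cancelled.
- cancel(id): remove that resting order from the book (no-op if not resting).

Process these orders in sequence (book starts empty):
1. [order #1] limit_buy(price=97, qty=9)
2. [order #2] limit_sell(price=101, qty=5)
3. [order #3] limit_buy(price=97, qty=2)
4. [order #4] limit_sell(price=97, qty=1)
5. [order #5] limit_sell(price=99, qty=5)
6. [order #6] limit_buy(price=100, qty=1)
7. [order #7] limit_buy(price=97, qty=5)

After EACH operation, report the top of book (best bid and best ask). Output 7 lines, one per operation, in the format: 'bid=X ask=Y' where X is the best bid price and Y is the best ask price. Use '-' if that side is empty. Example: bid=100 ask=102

Answer: bid=97 ask=-
bid=97 ask=101
bid=97 ask=101
bid=97 ask=101
bid=97 ask=99
bid=97 ask=99
bid=97 ask=99

Derivation:
After op 1 [order #1] limit_buy(price=97, qty=9): fills=none; bids=[#1:9@97] asks=[-]
After op 2 [order #2] limit_sell(price=101, qty=5): fills=none; bids=[#1:9@97] asks=[#2:5@101]
After op 3 [order #3] limit_buy(price=97, qty=2): fills=none; bids=[#1:9@97 #3:2@97] asks=[#2:5@101]
After op 4 [order #4] limit_sell(price=97, qty=1): fills=#1x#4:1@97; bids=[#1:8@97 #3:2@97] asks=[#2:5@101]
After op 5 [order #5] limit_sell(price=99, qty=5): fills=none; bids=[#1:8@97 #3:2@97] asks=[#5:5@99 #2:5@101]
After op 6 [order #6] limit_buy(price=100, qty=1): fills=#6x#5:1@99; bids=[#1:8@97 #3:2@97] asks=[#5:4@99 #2:5@101]
After op 7 [order #7] limit_buy(price=97, qty=5): fills=none; bids=[#1:8@97 #3:2@97 #7:5@97] asks=[#5:4@99 #2:5@101]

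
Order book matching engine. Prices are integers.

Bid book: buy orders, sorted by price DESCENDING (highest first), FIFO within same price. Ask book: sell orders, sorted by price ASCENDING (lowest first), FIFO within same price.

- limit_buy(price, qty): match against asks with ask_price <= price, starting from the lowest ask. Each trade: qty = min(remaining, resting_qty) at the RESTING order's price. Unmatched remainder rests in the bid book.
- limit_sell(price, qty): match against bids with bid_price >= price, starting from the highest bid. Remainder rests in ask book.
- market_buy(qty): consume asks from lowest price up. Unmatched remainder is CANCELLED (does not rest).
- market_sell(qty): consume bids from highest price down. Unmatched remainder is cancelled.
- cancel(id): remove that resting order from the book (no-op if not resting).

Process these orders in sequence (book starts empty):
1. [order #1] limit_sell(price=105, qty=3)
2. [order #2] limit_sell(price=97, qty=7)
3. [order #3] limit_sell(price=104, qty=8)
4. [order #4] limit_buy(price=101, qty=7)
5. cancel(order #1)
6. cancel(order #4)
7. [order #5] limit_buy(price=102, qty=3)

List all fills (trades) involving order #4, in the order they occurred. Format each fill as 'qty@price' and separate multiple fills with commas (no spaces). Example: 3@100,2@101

After op 1 [order #1] limit_sell(price=105, qty=3): fills=none; bids=[-] asks=[#1:3@105]
After op 2 [order #2] limit_sell(price=97, qty=7): fills=none; bids=[-] asks=[#2:7@97 #1:3@105]
After op 3 [order #3] limit_sell(price=104, qty=8): fills=none; bids=[-] asks=[#2:7@97 #3:8@104 #1:3@105]
After op 4 [order #4] limit_buy(price=101, qty=7): fills=#4x#2:7@97; bids=[-] asks=[#3:8@104 #1:3@105]
After op 5 cancel(order #1): fills=none; bids=[-] asks=[#3:8@104]
After op 6 cancel(order #4): fills=none; bids=[-] asks=[#3:8@104]
After op 7 [order #5] limit_buy(price=102, qty=3): fills=none; bids=[#5:3@102] asks=[#3:8@104]

Answer: 7@97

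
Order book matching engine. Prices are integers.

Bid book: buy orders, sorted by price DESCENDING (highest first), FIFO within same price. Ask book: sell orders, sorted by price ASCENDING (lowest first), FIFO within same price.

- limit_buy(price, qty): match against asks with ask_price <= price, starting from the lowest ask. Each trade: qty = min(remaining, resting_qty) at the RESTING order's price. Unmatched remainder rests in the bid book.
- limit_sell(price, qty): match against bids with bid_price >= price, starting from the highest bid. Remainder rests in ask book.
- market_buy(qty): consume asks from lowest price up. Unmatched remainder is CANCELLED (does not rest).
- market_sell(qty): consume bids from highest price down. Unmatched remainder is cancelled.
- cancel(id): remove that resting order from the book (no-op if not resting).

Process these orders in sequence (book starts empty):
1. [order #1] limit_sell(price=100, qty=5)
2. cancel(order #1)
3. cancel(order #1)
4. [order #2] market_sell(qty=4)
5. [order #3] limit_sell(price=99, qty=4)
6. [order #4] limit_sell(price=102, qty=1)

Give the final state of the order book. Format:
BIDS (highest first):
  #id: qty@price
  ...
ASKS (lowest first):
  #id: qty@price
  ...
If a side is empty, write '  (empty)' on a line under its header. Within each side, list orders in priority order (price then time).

After op 1 [order #1] limit_sell(price=100, qty=5): fills=none; bids=[-] asks=[#1:5@100]
After op 2 cancel(order #1): fills=none; bids=[-] asks=[-]
After op 3 cancel(order #1): fills=none; bids=[-] asks=[-]
After op 4 [order #2] market_sell(qty=4): fills=none; bids=[-] asks=[-]
After op 5 [order #3] limit_sell(price=99, qty=4): fills=none; bids=[-] asks=[#3:4@99]
After op 6 [order #4] limit_sell(price=102, qty=1): fills=none; bids=[-] asks=[#3:4@99 #4:1@102]

Answer: BIDS (highest first):
  (empty)
ASKS (lowest first):
  #3: 4@99
  #4: 1@102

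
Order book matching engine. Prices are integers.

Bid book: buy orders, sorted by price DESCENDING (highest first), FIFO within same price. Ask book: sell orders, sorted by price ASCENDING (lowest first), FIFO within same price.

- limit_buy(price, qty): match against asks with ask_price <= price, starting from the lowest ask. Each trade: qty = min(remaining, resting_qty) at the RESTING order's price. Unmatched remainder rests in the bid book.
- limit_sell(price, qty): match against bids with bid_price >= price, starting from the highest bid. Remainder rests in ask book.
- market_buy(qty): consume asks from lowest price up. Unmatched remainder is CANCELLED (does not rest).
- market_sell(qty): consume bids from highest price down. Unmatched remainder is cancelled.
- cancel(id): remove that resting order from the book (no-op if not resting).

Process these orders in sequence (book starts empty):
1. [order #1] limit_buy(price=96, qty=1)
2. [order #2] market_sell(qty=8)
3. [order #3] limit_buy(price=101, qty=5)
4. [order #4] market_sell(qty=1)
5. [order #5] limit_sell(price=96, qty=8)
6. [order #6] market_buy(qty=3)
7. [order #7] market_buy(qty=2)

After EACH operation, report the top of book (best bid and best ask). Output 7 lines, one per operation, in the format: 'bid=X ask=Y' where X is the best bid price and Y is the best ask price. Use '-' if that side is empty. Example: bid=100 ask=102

Answer: bid=96 ask=-
bid=- ask=-
bid=101 ask=-
bid=101 ask=-
bid=- ask=96
bid=- ask=96
bid=- ask=-

Derivation:
After op 1 [order #1] limit_buy(price=96, qty=1): fills=none; bids=[#1:1@96] asks=[-]
After op 2 [order #2] market_sell(qty=8): fills=#1x#2:1@96; bids=[-] asks=[-]
After op 3 [order #3] limit_buy(price=101, qty=5): fills=none; bids=[#3:5@101] asks=[-]
After op 4 [order #4] market_sell(qty=1): fills=#3x#4:1@101; bids=[#3:4@101] asks=[-]
After op 5 [order #5] limit_sell(price=96, qty=8): fills=#3x#5:4@101; bids=[-] asks=[#5:4@96]
After op 6 [order #6] market_buy(qty=3): fills=#6x#5:3@96; bids=[-] asks=[#5:1@96]
After op 7 [order #7] market_buy(qty=2): fills=#7x#5:1@96; bids=[-] asks=[-]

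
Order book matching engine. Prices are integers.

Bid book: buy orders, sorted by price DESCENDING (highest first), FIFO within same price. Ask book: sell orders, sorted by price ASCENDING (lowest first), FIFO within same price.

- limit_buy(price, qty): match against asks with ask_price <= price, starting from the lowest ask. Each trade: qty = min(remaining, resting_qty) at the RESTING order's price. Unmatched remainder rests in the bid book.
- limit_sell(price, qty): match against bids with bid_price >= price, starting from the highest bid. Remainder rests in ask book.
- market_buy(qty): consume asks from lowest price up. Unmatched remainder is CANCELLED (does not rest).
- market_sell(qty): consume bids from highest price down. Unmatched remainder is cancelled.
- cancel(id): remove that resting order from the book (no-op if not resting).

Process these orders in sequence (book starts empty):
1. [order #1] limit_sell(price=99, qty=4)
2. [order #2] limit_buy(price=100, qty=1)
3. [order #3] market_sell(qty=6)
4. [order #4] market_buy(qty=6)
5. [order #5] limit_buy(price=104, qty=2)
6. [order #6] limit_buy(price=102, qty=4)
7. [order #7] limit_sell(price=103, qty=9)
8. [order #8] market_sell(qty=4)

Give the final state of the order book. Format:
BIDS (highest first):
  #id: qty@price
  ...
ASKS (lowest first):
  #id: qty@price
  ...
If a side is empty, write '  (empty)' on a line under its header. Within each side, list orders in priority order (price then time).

After op 1 [order #1] limit_sell(price=99, qty=4): fills=none; bids=[-] asks=[#1:4@99]
After op 2 [order #2] limit_buy(price=100, qty=1): fills=#2x#1:1@99; bids=[-] asks=[#1:3@99]
After op 3 [order #3] market_sell(qty=6): fills=none; bids=[-] asks=[#1:3@99]
After op 4 [order #4] market_buy(qty=6): fills=#4x#1:3@99; bids=[-] asks=[-]
After op 5 [order #5] limit_buy(price=104, qty=2): fills=none; bids=[#5:2@104] asks=[-]
After op 6 [order #6] limit_buy(price=102, qty=4): fills=none; bids=[#5:2@104 #6:4@102] asks=[-]
After op 7 [order #7] limit_sell(price=103, qty=9): fills=#5x#7:2@104; bids=[#6:4@102] asks=[#7:7@103]
After op 8 [order #8] market_sell(qty=4): fills=#6x#8:4@102; bids=[-] asks=[#7:7@103]

Answer: BIDS (highest first):
  (empty)
ASKS (lowest first):
  #7: 7@103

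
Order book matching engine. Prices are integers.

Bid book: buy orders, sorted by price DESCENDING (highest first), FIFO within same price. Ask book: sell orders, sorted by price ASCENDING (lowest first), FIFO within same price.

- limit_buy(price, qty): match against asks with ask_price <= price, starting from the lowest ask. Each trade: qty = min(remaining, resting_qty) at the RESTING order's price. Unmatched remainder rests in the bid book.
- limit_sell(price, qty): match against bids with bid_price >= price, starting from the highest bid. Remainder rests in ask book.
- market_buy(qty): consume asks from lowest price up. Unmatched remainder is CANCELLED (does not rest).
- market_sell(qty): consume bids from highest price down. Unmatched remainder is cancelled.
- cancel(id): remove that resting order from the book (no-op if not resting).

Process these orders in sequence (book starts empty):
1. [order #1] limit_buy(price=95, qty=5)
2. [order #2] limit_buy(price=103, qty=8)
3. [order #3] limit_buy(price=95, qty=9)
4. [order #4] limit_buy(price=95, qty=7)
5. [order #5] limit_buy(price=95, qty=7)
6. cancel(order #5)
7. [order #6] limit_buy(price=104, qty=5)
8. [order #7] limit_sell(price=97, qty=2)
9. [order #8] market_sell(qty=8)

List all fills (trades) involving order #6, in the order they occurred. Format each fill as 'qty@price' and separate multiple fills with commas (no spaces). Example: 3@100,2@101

After op 1 [order #1] limit_buy(price=95, qty=5): fills=none; bids=[#1:5@95] asks=[-]
After op 2 [order #2] limit_buy(price=103, qty=8): fills=none; bids=[#2:8@103 #1:5@95] asks=[-]
After op 3 [order #3] limit_buy(price=95, qty=9): fills=none; bids=[#2:8@103 #1:5@95 #3:9@95] asks=[-]
After op 4 [order #4] limit_buy(price=95, qty=7): fills=none; bids=[#2:8@103 #1:5@95 #3:9@95 #4:7@95] asks=[-]
After op 5 [order #5] limit_buy(price=95, qty=7): fills=none; bids=[#2:8@103 #1:5@95 #3:9@95 #4:7@95 #5:7@95] asks=[-]
After op 6 cancel(order #5): fills=none; bids=[#2:8@103 #1:5@95 #3:9@95 #4:7@95] asks=[-]
After op 7 [order #6] limit_buy(price=104, qty=5): fills=none; bids=[#6:5@104 #2:8@103 #1:5@95 #3:9@95 #4:7@95] asks=[-]
After op 8 [order #7] limit_sell(price=97, qty=2): fills=#6x#7:2@104; bids=[#6:3@104 #2:8@103 #1:5@95 #3:9@95 #4:7@95] asks=[-]
After op 9 [order #8] market_sell(qty=8): fills=#6x#8:3@104 #2x#8:5@103; bids=[#2:3@103 #1:5@95 #3:9@95 #4:7@95] asks=[-]

Answer: 2@104,3@104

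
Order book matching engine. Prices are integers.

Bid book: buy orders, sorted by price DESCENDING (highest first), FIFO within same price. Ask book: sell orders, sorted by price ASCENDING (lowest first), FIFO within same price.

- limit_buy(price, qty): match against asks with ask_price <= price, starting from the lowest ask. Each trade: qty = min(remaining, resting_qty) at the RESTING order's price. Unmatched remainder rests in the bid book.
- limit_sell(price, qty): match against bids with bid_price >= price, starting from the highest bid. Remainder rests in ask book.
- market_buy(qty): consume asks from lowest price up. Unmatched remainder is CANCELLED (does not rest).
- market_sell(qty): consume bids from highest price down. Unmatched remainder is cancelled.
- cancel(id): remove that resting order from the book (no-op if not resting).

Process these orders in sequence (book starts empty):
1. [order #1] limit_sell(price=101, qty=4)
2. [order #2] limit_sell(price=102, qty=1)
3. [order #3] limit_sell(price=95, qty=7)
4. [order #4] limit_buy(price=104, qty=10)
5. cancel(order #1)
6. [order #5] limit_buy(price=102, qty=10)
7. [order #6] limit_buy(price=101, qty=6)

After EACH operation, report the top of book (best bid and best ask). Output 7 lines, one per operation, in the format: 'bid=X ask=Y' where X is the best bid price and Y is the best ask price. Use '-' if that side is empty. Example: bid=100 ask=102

After op 1 [order #1] limit_sell(price=101, qty=4): fills=none; bids=[-] asks=[#1:4@101]
After op 2 [order #2] limit_sell(price=102, qty=1): fills=none; bids=[-] asks=[#1:4@101 #2:1@102]
After op 3 [order #3] limit_sell(price=95, qty=7): fills=none; bids=[-] asks=[#3:7@95 #1:4@101 #2:1@102]
After op 4 [order #4] limit_buy(price=104, qty=10): fills=#4x#3:7@95 #4x#1:3@101; bids=[-] asks=[#1:1@101 #2:1@102]
After op 5 cancel(order #1): fills=none; bids=[-] asks=[#2:1@102]
After op 6 [order #5] limit_buy(price=102, qty=10): fills=#5x#2:1@102; bids=[#5:9@102] asks=[-]
After op 7 [order #6] limit_buy(price=101, qty=6): fills=none; bids=[#5:9@102 #6:6@101] asks=[-]

Answer: bid=- ask=101
bid=- ask=101
bid=- ask=95
bid=- ask=101
bid=- ask=102
bid=102 ask=-
bid=102 ask=-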